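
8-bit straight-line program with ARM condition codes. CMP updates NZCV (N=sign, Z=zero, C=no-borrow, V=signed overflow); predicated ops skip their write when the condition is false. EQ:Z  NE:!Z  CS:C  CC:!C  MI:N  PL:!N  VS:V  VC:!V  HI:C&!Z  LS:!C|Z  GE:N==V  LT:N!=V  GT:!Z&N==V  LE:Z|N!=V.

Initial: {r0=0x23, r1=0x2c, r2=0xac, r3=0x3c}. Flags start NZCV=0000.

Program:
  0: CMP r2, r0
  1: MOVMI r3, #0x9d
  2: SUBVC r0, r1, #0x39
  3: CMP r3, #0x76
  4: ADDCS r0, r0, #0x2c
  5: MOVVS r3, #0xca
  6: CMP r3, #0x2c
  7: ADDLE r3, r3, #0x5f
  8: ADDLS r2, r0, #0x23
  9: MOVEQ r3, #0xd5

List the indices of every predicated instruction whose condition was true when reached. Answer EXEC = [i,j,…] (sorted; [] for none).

EXEC = [1,2,4,5,7]

0: ✓ CMP  NZCV=1010
1: ✓ MOVMI  r3←0x9d
2: ✓ SUBVC  r0←0xf3
3: ✓ CMP  NZCV=0011
4: ✓ ADDCS  r0←0x1f
5: ✓ MOVVS  r3←0xca
6: ✓ CMP  NZCV=1010
7: ✓ ADDLE  r3←0x29
8: · ADDLS
9: · MOVEQ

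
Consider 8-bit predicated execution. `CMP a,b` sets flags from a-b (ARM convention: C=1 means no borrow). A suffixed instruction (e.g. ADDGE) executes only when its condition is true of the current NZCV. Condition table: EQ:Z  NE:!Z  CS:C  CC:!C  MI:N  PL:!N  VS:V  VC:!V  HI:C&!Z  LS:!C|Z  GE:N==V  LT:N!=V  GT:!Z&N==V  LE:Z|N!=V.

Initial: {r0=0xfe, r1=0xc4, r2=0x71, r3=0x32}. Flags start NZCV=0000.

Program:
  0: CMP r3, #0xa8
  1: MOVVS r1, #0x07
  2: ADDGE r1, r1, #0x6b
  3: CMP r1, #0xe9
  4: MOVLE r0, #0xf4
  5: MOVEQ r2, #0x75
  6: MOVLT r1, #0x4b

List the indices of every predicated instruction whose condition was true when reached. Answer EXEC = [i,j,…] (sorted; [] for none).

EXEC = [1,2]

[0] flags=1001 → (cmp)
[1] flags=1001 VS?T → r1=0x07
[2] flags=1001 GE?T → r1=0x72
[3] flags=1001 → (cmp)
[4] flags=1001 LE?F → skip
[5] flags=1001 EQ?F → skip
[6] flags=1001 LT?F → skip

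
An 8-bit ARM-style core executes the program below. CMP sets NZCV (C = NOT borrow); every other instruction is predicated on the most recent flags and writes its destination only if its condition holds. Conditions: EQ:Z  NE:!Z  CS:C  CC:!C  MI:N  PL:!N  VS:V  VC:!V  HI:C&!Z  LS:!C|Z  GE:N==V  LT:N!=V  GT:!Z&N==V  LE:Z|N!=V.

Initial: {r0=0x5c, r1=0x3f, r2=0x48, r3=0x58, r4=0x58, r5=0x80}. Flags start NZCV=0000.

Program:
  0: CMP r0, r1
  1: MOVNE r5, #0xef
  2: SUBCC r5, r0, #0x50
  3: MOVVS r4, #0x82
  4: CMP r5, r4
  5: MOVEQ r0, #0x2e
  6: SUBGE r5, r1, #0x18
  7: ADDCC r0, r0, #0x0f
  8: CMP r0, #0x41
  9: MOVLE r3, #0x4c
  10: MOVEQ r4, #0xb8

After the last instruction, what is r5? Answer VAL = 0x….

0: ✓ CMP  NZCV=0010
1: ✓ MOVNE  r5←0xef
2: · SUBCC
3: · MOVVS
4: ✓ CMP  NZCV=1010
5: · MOVEQ
6: · SUBGE
7: · ADDCC
8: ✓ CMP  NZCV=0010
9: · MOVLE
10: · MOVEQ

VAL = 0xef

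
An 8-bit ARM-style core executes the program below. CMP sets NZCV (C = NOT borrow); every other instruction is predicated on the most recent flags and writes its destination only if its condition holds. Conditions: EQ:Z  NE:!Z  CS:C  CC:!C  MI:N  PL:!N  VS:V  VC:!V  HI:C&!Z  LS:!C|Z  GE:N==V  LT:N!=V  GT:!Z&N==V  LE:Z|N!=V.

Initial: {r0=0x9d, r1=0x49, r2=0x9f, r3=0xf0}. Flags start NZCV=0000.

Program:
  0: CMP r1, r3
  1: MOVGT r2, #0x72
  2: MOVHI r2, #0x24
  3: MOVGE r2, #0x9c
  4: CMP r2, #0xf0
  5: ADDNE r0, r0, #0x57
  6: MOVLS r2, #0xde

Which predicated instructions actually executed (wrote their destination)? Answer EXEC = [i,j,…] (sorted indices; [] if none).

EXEC = [1,3,5,6]

[0] flags=0000 → (cmp)
[1] flags=0000 GT?T → r2=0x72
[2] flags=0000 HI?F → skip
[3] flags=0000 GE?T → r2=0x9c
[4] flags=1000 → (cmp)
[5] flags=1000 NE?T → r0=0xf4
[6] flags=1000 LS?T → r2=0xde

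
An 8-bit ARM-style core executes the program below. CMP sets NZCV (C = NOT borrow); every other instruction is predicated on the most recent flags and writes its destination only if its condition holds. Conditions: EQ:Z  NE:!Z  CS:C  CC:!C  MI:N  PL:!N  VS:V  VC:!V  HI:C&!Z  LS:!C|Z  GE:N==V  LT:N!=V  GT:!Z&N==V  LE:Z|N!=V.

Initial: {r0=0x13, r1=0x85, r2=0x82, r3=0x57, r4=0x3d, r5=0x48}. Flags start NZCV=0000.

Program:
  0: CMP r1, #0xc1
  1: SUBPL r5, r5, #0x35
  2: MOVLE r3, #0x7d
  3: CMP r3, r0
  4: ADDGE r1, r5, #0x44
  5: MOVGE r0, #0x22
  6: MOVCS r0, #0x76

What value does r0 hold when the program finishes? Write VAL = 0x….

[0] flags=1000 → (cmp)
[1] flags=1000 PL?F → skip
[2] flags=1000 LE?T → r3=0x7d
[3] flags=0010 → (cmp)
[4] flags=0010 GE?T → r1=0x8c
[5] flags=0010 GE?T → r0=0x22
[6] flags=0010 CS?T → r0=0x76

VAL = 0x76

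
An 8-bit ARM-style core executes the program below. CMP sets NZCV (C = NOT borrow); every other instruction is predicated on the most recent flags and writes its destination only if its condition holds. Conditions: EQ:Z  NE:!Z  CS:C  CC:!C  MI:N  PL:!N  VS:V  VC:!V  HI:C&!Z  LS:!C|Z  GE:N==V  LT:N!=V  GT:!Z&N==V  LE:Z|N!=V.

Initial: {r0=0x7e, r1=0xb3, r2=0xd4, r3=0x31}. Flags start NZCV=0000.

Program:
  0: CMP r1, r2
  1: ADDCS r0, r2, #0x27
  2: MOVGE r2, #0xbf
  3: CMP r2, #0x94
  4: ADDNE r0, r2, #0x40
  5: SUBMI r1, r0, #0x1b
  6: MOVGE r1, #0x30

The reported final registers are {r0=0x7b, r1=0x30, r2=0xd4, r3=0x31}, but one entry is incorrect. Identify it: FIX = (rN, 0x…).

FIX = (r0, 0x14)

[0] flags=1000 → (cmp)
[1] flags=1000 CS?F → skip
[2] flags=1000 GE?F → skip
[3] flags=0010 → (cmp)
[4] flags=0010 NE?T → r0=0x14
[5] flags=0010 MI?F → skip
[6] flags=0010 GE?T → r1=0x30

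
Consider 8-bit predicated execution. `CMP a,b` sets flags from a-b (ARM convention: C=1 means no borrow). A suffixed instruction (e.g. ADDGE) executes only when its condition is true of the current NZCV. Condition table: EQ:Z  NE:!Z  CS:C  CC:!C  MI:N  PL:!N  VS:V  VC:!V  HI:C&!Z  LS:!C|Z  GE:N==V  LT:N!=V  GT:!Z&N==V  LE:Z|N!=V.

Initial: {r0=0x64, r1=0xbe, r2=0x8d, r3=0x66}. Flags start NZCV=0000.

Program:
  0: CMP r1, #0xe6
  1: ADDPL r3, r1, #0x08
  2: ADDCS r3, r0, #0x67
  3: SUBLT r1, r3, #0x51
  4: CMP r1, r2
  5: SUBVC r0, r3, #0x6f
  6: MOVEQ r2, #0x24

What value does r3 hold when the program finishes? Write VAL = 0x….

0: ✓ CMP  NZCV=1000
1: · ADDPL
2: · ADDCS
3: ✓ SUBLT  r1←0x15
4: ✓ CMP  NZCV=1001
5: · SUBVC
6: · MOVEQ

VAL = 0x66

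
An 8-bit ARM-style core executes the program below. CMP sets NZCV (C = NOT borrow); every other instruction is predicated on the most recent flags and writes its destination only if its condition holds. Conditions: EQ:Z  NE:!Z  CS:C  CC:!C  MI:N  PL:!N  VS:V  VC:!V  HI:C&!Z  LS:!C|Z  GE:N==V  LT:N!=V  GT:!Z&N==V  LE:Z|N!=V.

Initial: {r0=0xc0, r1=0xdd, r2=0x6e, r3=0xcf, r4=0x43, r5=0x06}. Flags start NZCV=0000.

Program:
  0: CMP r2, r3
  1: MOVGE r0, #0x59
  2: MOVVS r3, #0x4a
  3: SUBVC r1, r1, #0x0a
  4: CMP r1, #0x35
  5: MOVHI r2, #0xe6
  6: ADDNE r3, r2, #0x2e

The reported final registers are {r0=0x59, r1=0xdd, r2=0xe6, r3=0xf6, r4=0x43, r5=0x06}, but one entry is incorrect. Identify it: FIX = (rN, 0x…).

0: ✓ CMP  NZCV=1001
1: ✓ MOVGE  r0←0x59
2: ✓ MOVVS  r3←0x4a
3: · SUBVC
4: ✓ CMP  NZCV=1010
5: ✓ MOVHI  r2←0xe6
6: ✓ ADDNE  r3←0x14

FIX = (r3, 0x14)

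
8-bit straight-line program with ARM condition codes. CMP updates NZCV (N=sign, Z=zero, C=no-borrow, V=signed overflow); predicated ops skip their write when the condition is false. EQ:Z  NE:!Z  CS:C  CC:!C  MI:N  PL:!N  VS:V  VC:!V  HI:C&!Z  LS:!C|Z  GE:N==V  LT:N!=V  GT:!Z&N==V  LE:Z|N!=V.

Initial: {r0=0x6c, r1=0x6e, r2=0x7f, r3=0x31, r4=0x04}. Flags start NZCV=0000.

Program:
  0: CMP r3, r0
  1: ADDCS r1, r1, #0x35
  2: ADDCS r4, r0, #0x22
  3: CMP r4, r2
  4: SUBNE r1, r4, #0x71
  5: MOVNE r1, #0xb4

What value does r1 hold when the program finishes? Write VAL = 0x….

0: ✓ CMP  NZCV=1000
1: · ADDCS
2: · ADDCS
3: ✓ CMP  NZCV=1000
4: ✓ SUBNE  r1←0x93
5: ✓ MOVNE  r1←0xb4

VAL = 0xb4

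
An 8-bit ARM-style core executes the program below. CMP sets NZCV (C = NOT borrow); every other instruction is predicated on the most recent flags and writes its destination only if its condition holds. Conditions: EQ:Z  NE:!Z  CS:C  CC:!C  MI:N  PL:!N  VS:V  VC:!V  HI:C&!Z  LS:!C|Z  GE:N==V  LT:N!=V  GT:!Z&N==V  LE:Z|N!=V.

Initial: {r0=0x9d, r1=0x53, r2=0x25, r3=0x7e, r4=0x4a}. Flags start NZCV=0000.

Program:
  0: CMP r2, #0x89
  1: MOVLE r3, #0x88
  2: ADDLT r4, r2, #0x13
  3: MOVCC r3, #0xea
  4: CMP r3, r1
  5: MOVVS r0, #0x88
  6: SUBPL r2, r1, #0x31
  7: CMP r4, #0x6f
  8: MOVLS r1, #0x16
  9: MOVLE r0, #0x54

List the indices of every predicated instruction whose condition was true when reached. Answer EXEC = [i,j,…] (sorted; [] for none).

EXEC = [3,8,9]

0: ✓ CMP  NZCV=1001
1: · MOVLE
2: · ADDLT
3: ✓ MOVCC  r3←0xea
4: ✓ CMP  NZCV=1010
5: · MOVVS
6: · SUBPL
7: ✓ CMP  NZCV=1000
8: ✓ MOVLS  r1←0x16
9: ✓ MOVLE  r0←0x54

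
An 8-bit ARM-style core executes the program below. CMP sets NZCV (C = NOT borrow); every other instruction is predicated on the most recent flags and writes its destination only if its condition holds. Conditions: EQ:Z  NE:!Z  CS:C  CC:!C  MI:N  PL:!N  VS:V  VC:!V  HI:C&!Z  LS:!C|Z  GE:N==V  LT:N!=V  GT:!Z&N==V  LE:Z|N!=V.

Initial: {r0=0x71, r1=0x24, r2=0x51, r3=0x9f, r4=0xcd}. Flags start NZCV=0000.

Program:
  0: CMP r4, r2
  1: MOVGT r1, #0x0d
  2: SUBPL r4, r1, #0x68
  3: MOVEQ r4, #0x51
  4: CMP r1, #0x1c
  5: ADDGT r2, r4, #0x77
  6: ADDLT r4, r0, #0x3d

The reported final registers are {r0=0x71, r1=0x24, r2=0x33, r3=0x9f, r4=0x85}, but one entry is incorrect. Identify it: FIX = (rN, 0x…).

[0] flags=0011 → (cmp)
[1] flags=0011 GT?F → skip
[2] flags=0011 PL?T → r4=0xbc
[3] flags=0011 EQ?F → skip
[4] flags=0010 → (cmp)
[5] flags=0010 GT?T → r2=0x33
[6] flags=0010 LT?F → skip

FIX = (r4, 0xbc)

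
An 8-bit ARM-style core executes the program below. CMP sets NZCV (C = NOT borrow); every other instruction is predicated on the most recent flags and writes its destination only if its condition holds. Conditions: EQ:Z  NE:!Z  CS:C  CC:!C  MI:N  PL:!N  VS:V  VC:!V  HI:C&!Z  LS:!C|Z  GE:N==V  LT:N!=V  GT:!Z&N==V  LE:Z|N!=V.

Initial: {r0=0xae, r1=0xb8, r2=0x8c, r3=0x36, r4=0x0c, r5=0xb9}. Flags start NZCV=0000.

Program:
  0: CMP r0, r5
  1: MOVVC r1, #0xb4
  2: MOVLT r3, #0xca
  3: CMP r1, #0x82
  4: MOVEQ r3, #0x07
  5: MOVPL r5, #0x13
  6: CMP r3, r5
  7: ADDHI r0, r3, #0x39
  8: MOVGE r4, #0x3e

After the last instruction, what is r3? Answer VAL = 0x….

VAL = 0xca

0: ✓ CMP  NZCV=1000
1: ✓ MOVVC  r1←0xb4
2: ✓ MOVLT  r3←0xca
3: ✓ CMP  NZCV=0010
4: · MOVEQ
5: ✓ MOVPL  r5←0x13
6: ✓ CMP  NZCV=1010
7: ✓ ADDHI  r0←0x03
8: · MOVGE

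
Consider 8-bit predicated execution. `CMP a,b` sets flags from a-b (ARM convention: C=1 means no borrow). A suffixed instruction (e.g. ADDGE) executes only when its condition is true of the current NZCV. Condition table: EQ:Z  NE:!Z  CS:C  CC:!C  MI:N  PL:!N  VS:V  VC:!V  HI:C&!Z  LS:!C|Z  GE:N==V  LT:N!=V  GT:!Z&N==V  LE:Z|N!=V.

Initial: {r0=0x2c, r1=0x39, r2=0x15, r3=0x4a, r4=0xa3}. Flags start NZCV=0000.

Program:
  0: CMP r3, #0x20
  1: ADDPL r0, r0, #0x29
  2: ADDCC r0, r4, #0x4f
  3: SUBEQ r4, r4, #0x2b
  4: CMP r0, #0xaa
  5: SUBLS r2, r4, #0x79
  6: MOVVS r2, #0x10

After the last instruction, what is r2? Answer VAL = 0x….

[0] flags=0010 → (cmp)
[1] flags=0010 PL?T → r0=0x55
[2] flags=0010 CC?F → skip
[3] flags=0010 EQ?F → skip
[4] flags=1001 → (cmp)
[5] flags=1001 LS?T → r2=0x2a
[6] flags=1001 VS?T → r2=0x10

VAL = 0x10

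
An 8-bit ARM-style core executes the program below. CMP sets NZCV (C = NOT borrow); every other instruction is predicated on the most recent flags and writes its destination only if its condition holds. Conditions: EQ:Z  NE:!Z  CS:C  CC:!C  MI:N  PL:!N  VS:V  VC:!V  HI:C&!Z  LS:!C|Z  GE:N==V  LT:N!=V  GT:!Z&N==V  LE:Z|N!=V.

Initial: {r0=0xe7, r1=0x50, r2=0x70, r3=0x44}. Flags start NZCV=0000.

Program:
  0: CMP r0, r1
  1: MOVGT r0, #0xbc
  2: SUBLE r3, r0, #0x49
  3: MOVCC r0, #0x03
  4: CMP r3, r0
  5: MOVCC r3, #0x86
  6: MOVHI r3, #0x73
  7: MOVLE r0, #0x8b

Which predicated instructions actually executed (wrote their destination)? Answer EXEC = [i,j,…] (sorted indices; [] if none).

0: ✓ CMP  NZCV=1010
1: · MOVGT
2: ✓ SUBLE  r3←0x9e
3: · MOVCC
4: ✓ CMP  NZCV=1000
5: ✓ MOVCC  r3←0x86
6: · MOVHI
7: ✓ MOVLE  r0←0x8b

EXEC = [2,5,7]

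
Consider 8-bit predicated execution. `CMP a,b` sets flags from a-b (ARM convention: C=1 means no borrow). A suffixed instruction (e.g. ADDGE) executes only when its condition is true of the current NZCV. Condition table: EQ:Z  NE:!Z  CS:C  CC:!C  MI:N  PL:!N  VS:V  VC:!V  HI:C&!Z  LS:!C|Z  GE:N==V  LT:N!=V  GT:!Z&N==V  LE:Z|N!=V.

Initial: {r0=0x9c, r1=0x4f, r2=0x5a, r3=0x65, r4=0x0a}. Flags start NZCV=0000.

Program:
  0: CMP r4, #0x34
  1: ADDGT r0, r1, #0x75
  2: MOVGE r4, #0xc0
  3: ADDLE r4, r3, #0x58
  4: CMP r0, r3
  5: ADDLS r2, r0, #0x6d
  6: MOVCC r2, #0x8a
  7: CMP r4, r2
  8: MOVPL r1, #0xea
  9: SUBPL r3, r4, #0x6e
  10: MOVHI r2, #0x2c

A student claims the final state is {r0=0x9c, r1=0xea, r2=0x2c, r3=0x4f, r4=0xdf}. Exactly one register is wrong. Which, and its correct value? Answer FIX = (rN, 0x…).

[0] flags=1000 → (cmp)
[1] flags=1000 GT?F → skip
[2] flags=1000 GE?F → skip
[3] flags=1000 LE?T → r4=0xbd
[4] flags=0011 → (cmp)
[5] flags=0011 LS?F → skip
[6] flags=0011 CC?F → skip
[7] flags=0011 → (cmp)
[8] flags=0011 PL?T → r1=0xea
[9] flags=0011 PL?T → r3=0x4f
[10] flags=0011 HI?T → r2=0x2c

FIX = (r4, 0xbd)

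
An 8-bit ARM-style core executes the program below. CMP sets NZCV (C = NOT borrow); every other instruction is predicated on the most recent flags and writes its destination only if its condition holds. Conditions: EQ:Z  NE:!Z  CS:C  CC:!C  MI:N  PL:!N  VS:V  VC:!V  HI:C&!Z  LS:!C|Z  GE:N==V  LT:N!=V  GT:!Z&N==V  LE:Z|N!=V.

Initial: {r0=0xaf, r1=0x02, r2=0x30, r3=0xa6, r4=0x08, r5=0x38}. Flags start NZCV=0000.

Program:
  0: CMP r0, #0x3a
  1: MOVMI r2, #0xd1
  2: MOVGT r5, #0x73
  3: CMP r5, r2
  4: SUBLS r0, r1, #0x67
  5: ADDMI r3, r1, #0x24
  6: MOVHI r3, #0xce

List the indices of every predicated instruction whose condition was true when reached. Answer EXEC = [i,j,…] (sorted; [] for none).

0: ✓ CMP  NZCV=0011
1: · MOVMI
2: · MOVGT
3: ✓ CMP  NZCV=0010
4: · SUBLS
5: · ADDMI
6: ✓ MOVHI  r3←0xce

EXEC = [6]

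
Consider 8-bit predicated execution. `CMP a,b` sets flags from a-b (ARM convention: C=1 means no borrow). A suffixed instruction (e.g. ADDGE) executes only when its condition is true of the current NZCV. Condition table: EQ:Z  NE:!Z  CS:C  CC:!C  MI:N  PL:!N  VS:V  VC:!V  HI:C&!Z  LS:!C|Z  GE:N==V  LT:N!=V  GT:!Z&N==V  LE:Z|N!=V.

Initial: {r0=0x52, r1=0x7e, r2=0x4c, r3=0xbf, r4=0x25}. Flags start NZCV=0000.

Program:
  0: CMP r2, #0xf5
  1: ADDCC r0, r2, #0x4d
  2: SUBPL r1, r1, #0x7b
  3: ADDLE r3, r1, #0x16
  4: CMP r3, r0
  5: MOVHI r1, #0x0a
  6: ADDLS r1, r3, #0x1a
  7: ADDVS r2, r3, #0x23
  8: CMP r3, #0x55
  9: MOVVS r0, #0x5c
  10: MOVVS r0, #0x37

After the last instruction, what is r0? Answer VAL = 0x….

[0] flags=0000 → (cmp)
[1] flags=0000 CC?T → r0=0x99
[2] flags=0000 PL?T → r1=0x03
[3] flags=0000 LE?F → skip
[4] flags=0010 → (cmp)
[5] flags=0010 HI?T → r1=0x0a
[6] flags=0010 LS?F → skip
[7] flags=0010 VS?F → skip
[8] flags=0011 → (cmp)
[9] flags=0011 VS?T → r0=0x5c
[10] flags=0011 VS?T → r0=0x37

VAL = 0x37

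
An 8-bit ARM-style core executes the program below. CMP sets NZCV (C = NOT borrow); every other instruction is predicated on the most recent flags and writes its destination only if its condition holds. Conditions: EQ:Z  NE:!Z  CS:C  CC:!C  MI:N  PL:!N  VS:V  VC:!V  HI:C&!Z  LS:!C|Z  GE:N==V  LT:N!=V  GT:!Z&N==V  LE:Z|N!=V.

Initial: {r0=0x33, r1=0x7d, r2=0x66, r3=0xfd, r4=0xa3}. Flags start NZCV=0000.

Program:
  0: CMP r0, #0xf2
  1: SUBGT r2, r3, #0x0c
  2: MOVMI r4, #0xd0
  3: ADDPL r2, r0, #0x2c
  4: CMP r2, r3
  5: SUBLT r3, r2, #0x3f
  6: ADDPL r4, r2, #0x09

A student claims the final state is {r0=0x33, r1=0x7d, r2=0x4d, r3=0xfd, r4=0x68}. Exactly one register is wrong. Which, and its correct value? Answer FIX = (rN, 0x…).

FIX = (r2, 0x5f)

[0] flags=0000 → (cmp)
[1] flags=0000 GT?T → r2=0xf1
[2] flags=0000 MI?F → skip
[3] flags=0000 PL?T → r2=0x5f
[4] flags=0000 → (cmp)
[5] flags=0000 LT?F → skip
[6] flags=0000 PL?T → r4=0x68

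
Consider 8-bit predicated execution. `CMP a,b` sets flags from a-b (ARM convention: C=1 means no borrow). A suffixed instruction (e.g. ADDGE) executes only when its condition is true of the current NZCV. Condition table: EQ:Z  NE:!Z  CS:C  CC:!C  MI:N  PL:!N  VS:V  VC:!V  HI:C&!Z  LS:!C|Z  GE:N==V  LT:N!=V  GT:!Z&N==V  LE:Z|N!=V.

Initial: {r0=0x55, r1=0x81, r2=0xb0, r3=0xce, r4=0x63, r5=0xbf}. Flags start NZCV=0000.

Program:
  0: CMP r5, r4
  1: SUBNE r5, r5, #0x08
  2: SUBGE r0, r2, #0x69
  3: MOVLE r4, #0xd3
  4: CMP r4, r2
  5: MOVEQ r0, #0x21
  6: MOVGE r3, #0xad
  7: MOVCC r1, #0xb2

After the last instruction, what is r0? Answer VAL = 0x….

0: ✓ CMP  NZCV=0011
1: ✓ SUBNE  r5←0xb7
2: · SUBGE
3: ✓ MOVLE  r4←0xd3
4: ✓ CMP  NZCV=0010
5: · MOVEQ
6: ✓ MOVGE  r3←0xad
7: · MOVCC

VAL = 0x55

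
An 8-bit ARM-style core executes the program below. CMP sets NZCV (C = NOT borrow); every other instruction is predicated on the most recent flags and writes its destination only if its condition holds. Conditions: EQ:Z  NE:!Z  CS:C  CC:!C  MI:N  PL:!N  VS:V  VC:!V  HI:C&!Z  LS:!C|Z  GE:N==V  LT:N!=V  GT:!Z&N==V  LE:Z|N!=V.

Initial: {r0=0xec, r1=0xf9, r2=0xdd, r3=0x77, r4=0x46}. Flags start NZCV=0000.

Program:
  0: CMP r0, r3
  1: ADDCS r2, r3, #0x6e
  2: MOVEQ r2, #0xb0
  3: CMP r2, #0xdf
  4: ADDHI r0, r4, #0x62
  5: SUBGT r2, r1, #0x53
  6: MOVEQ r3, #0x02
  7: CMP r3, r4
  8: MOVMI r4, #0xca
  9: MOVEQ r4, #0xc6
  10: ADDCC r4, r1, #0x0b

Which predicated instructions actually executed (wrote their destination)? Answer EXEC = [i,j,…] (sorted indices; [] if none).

EXEC = [1,4,5]

0: ✓ CMP  NZCV=0011
1: ✓ ADDCS  r2←0xe5
2: · MOVEQ
3: ✓ CMP  NZCV=0010
4: ✓ ADDHI  r0←0xa8
5: ✓ SUBGT  r2←0xa6
6: · MOVEQ
7: ✓ CMP  NZCV=0010
8: · MOVMI
9: · MOVEQ
10: · ADDCC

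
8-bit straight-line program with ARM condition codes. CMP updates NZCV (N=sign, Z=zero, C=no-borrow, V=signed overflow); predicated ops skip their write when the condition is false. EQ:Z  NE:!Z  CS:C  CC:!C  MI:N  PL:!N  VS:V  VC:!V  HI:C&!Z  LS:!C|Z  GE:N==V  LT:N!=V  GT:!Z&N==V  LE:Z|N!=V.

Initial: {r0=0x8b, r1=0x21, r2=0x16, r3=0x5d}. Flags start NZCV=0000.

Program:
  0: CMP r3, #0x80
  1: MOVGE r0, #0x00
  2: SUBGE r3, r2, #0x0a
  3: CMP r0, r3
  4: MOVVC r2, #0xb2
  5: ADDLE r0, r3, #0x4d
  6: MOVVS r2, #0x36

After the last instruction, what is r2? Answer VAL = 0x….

VAL = 0xb2

[0] flags=1001 → (cmp)
[1] flags=1001 GE?T → r0=0x00
[2] flags=1001 GE?T → r3=0x0c
[3] flags=1000 → (cmp)
[4] flags=1000 VC?T → r2=0xb2
[5] flags=1000 LE?T → r0=0x59
[6] flags=1000 VS?F → skip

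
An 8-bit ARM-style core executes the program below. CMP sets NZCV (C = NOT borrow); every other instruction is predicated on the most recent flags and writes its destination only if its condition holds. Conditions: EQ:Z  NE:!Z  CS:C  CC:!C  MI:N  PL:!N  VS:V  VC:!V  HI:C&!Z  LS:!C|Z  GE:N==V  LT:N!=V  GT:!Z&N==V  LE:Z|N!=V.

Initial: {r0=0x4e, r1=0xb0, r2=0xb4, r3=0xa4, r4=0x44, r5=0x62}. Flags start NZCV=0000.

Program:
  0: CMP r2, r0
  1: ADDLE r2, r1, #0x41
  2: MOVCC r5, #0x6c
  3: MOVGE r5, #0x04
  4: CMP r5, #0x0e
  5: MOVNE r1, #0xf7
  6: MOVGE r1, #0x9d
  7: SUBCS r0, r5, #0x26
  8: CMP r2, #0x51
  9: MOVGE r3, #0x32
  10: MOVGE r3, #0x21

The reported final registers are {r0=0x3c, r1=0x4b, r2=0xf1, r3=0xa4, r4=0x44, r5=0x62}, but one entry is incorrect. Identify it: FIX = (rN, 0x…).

0: ✓ CMP  NZCV=0011
1: ✓ ADDLE  r2←0xf1
2: · MOVCC
3: · MOVGE
4: ✓ CMP  NZCV=0010
5: ✓ MOVNE  r1←0xf7
6: ✓ MOVGE  r1←0x9d
7: ✓ SUBCS  r0←0x3c
8: ✓ CMP  NZCV=1010
9: · MOVGE
10: · MOVGE

FIX = (r1, 0x9d)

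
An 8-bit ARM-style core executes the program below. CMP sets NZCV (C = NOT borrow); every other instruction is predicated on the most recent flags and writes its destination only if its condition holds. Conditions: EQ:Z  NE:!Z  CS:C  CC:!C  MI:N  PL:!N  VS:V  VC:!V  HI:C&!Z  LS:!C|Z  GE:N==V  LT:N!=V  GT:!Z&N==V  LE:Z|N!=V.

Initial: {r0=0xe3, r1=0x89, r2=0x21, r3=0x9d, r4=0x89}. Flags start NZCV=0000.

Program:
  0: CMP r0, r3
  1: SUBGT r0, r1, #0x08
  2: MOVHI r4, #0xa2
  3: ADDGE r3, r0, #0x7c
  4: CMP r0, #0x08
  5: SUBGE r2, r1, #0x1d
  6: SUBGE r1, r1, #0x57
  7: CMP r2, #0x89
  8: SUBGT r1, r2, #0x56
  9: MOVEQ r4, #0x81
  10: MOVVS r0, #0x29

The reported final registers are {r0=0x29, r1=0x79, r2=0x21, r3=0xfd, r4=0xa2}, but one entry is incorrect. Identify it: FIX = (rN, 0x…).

[0] flags=0010 → (cmp)
[1] flags=0010 GT?T → r0=0x81
[2] flags=0010 HI?T → r4=0xa2
[3] flags=0010 GE?T → r3=0xfd
[4] flags=0011 → (cmp)
[5] flags=0011 GE?F → skip
[6] flags=0011 GE?F → skip
[7] flags=1001 → (cmp)
[8] flags=1001 GT?T → r1=0xcb
[9] flags=1001 EQ?F → skip
[10] flags=1001 VS?T → r0=0x29

FIX = (r1, 0xcb)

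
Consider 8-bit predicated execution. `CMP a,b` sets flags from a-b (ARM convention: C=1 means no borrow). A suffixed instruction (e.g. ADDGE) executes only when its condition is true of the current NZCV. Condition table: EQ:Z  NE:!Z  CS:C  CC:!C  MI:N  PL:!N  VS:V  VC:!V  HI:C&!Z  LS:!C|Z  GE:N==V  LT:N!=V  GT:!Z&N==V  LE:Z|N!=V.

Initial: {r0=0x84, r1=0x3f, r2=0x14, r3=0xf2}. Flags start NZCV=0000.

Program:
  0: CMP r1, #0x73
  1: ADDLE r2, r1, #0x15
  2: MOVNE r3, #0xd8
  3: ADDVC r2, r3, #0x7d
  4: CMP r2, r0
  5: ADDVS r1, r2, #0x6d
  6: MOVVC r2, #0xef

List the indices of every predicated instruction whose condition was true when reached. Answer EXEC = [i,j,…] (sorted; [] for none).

EXEC = [1,2,3,5]

[0] flags=1000 → (cmp)
[1] flags=1000 LE?T → r2=0x54
[2] flags=1000 NE?T → r3=0xd8
[3] flags=1000 VC?T → r2=0x55
[4] flags=1001 → (cmp)
[5] flags=1001 VS?T → r1=0xc2
[6] flags=1001 VC?F → skip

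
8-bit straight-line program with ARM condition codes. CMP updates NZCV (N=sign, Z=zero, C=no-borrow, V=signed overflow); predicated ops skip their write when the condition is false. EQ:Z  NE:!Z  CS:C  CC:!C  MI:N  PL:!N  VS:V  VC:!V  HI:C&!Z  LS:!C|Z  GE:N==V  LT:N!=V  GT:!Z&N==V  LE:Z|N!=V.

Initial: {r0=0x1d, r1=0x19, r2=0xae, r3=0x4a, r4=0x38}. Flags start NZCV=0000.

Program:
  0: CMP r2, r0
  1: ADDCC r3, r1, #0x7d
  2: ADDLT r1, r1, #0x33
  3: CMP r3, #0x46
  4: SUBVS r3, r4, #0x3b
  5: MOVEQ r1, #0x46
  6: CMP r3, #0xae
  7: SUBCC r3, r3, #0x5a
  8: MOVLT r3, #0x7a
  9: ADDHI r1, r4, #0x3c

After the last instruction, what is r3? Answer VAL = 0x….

[0] flags=1010 → (cmp)
[1] flags=1010 CC?F → skip
[2] flags=1010 LT?T → r1=0x4c
[3] flags=0010 → (cmp)
[4] flags=0010 VS?F → skip
[5] flags=0010 EQ?F → skip
[6] flags=1001 → (cmp)
[7] flags=1001 CC?T → r3=0xf0
[8] flags=1001 LT?F → skip
[9] flags=1001 HI?F → skip

VAL = 0xf0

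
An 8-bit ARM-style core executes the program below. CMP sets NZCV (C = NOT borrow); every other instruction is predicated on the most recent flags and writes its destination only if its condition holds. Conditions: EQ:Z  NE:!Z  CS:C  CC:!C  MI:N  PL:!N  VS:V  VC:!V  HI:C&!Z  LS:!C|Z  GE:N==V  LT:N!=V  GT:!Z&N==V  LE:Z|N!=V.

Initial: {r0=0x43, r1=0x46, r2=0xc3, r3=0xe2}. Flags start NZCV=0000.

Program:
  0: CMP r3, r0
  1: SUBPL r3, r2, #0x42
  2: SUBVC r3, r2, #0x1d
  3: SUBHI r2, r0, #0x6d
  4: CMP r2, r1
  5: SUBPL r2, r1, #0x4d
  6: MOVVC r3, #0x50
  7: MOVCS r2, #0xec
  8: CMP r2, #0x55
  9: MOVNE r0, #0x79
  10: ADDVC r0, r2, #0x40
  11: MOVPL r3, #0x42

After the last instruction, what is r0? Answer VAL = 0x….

VAL = 0x2c

0: ✓ CMP  NZCV=1010
1: · SUBPL
2: ✓ SUBVC  r3←0xa6
3: ✓ SUBHI  r2←0xd6
4: ✓ CMP  NZCV=1010
5: · SUBPL
6: ✓ MOVVC  r3←0x50
7: ✓ MOVCS  r2←0xec
8: ✓ CMP  NZCV=1010
9: ✓ MOVNE  r0←0x79
10: ✓ ADDVC  r0←0x2c
11: · MOVPL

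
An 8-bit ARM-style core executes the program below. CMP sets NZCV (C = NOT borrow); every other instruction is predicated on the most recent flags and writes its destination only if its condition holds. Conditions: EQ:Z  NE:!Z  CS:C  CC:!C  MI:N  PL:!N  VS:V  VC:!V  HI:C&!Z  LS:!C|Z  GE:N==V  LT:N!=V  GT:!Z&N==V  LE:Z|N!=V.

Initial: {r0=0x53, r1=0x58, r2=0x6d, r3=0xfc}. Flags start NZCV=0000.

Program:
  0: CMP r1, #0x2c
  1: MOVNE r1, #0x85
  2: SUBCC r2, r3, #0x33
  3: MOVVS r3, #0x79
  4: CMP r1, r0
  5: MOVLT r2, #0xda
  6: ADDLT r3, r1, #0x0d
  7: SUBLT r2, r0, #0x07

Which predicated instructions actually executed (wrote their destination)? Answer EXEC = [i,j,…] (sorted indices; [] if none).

[0] flags=0010 → (cmp)
[1] flags=0010 NE?T → r1=0x85
[2] flags=0010 CC?F → skip
[3] flags=0010 VS?F → skip
[4] flags=0011 → (cmp)
[5] flags=0011 LT?T → r2=0xda
[6] flags=0011 LT?T → r3=0x92
[7] flags=0011 LT?T → r2=0x4c

EXEC = [1,5,6,7]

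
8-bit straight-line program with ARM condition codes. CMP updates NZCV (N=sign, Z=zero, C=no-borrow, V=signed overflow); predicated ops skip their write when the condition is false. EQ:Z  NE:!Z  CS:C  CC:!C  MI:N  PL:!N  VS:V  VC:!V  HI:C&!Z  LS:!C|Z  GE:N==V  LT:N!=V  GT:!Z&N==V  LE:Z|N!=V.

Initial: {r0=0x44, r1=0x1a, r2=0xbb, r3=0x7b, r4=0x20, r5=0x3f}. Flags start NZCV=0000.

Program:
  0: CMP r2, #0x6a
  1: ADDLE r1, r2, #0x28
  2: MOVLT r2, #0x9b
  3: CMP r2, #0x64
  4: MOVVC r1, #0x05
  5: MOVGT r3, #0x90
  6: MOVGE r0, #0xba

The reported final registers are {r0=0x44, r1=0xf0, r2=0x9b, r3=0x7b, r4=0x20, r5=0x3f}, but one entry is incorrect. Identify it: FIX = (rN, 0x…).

[0] flags=0011 → (cmp)
[1] flags=0011 LE?T → r1=0xe3
[2] flags=0011 LT?T → r2=0x9b
[3] flags=0011 → (cmp)
[4] flags=0011 VC?F → skip
[5] flags=0011 GT?F → skip
[6] flags=0011 GE?F → skip

FIX = (r1, 0xe3)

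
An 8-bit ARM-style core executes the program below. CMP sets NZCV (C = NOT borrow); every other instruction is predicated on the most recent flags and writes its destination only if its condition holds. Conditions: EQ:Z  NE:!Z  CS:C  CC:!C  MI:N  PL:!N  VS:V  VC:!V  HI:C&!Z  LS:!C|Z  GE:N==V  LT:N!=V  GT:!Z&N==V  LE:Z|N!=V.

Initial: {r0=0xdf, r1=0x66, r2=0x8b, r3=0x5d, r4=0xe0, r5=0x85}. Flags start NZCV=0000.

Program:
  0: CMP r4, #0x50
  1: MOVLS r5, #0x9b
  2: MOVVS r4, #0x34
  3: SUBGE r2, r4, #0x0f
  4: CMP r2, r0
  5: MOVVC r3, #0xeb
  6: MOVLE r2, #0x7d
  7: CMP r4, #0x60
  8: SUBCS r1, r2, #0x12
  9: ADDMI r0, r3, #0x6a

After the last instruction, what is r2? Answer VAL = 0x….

[0] flags=1010 → (cmp)
[1] flags=1010 LS?F → skip
[2] flags=1010 VS?F → skip
[3] flags=1010 GE?F → skip
[4] flags=1000 → (cmp)
[5] flags=1000 VC?T → r3=0xeb
[6] flags=1000 LE?T → r2=0x7d
[7] flags=1010 → (cmp)
[8] flags=1010 CS?T → r1=0x6b
[9] flags=1010 MI?T → r0=0x55

VAL = 0x7d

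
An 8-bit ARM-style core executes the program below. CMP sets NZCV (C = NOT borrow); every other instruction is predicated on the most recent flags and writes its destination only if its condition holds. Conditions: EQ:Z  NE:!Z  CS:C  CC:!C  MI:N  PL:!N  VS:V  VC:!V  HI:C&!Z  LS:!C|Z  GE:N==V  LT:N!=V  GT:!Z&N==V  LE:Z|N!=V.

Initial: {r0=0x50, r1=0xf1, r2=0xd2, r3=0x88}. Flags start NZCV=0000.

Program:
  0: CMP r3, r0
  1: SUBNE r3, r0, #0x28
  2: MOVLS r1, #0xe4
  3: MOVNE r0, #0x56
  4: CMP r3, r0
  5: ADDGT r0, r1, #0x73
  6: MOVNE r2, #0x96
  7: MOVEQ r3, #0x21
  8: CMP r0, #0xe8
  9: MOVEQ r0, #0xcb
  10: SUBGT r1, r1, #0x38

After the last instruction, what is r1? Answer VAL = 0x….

0: ✓ CMP  NZCV=0011
1: ✓ SUBNE  r3←0x28
2: · MOVLS
3: ✓ MOVNE  r0←0x56
4: ✓ CMP  NZCV=1000
5: · ADDGT
6: ✓ MOVNE  r2←0x96
7: · MOVEQ
8: ✓ CMP  NZCV=0000
9: · MOVEQ
10: ✓ SUBGT  r1←0xb9

VAL = 0xb9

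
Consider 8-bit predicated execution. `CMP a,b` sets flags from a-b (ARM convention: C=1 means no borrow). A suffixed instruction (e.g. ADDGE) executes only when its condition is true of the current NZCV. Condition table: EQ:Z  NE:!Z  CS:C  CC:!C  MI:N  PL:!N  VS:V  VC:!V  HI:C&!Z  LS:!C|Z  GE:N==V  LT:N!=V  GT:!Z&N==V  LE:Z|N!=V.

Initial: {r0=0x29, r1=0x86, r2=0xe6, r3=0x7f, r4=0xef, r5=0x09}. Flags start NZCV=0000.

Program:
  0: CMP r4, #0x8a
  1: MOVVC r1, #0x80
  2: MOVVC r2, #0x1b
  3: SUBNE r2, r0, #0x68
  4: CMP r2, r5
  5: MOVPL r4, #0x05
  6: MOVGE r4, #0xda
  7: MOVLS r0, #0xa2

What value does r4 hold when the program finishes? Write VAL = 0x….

[0] flags=0010 → (cmp)
[1] flags=0010 VC?T → r1=0x80
[2] flags=0010 VC?T → r2=0x1b
[3] flags=0010 NE?T → r2=0xc1
[4] flags=1010 → (cmp)
[5] flags=1010 PL?F → skip
[6] flags=1010 GE?F → skip
[7] flags=1010 LS?F → skip

VAL = 0xef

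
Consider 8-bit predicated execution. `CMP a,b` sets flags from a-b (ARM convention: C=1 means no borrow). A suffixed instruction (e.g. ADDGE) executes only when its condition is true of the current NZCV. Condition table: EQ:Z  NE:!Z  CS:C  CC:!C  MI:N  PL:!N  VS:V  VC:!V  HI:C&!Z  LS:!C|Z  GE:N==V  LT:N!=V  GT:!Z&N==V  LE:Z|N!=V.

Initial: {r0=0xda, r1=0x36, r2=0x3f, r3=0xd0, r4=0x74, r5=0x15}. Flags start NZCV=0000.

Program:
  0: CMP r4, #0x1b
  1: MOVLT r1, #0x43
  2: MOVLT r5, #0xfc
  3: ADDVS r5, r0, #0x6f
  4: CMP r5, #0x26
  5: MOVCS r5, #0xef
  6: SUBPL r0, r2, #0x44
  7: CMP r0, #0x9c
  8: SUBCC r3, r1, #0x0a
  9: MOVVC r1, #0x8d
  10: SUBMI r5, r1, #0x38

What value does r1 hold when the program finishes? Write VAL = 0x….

VAL = 0x8d

0: ✓ CMP  NZCV=0010
1: · MOVLT
2: · MOVLT
3: · ADDVS
4: ✓ CMP  NZCV=1000
5: · MOVCS
6: · SUBPL
7: ✓ CMP  NZCV=0010
8: · SUBCC
9: ✓ MOVVC  r1←0x8d
10: · SUBMI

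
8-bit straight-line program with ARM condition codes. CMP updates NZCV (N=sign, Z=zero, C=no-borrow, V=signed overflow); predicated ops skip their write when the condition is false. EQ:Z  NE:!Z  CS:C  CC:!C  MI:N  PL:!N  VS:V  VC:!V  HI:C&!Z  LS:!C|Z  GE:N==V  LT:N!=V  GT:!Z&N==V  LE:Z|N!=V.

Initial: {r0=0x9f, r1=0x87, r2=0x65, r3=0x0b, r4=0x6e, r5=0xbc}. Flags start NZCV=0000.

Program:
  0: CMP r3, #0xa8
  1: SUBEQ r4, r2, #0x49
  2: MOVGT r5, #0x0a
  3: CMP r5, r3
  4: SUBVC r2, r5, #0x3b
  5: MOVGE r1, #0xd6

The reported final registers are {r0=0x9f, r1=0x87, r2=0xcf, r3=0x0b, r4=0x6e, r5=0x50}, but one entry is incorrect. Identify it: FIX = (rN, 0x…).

FIX = (r5, 0x0a)

[0] flags=0000 → (cmp)
[1] flags=0000 EQ?F → skip
[2] flags=0000 GT?T → r5=0x0a
[3] flags=1000 → (cmp)
[4] flags=1000 VC?T → r2=0xcf
[5] flags=1000 GE?F → skip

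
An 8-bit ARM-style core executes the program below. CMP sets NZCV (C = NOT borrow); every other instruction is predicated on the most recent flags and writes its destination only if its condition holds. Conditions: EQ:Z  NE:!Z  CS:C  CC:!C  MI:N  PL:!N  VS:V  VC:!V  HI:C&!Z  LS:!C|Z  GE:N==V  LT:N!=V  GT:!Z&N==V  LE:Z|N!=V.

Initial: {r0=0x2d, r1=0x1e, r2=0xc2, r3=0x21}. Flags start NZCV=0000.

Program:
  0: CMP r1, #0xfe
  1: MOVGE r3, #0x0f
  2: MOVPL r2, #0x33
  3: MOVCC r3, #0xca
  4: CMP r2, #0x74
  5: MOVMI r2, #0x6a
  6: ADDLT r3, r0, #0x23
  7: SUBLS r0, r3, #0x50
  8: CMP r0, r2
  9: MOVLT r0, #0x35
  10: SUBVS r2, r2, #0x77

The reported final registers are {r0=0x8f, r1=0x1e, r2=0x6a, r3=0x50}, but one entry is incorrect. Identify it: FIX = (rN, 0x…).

0: ✓ CMP  NZCV=0000
1: ✓ MOVGE  r3←0x0f
2: ✓ MOVPL  r2←0x33
3: ✓ MOVCC  r3←0xca
4: ✓ CMP  NZCV=1000
5: ✓ MOVMI  r2←0x6a
6: ✓ ADDLT  r3←0x50
7: ✓ SUBLS  r0←0x00
8: ✓ CMP  NZCV=1000
9: ✓ MOVLT  r0←0x35
10: · SUBVS

FIX = (r0, 0x35)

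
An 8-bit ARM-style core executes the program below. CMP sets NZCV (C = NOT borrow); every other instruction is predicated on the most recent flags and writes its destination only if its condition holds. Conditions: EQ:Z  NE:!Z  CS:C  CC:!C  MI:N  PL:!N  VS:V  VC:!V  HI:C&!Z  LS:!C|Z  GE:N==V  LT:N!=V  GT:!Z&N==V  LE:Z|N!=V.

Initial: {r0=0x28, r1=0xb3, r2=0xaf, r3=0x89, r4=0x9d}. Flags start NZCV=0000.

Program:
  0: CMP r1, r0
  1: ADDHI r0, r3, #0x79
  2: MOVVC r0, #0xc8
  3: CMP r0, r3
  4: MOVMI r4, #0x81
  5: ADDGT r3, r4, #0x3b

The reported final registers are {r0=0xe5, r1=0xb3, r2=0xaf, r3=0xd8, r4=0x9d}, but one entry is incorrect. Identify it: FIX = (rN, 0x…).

[0] flags=1010 → (cmp)
[1] flags=1010 HI?T → r0=0x02
[2] flags=1010 VC?T → r0=0xc8
[3] flags=0010 → (cmp)
[4] flags=0010 MI?F → skip
[5] flags=0010 GT?T → r3=0xd8

FIX = (r0, 0xc8)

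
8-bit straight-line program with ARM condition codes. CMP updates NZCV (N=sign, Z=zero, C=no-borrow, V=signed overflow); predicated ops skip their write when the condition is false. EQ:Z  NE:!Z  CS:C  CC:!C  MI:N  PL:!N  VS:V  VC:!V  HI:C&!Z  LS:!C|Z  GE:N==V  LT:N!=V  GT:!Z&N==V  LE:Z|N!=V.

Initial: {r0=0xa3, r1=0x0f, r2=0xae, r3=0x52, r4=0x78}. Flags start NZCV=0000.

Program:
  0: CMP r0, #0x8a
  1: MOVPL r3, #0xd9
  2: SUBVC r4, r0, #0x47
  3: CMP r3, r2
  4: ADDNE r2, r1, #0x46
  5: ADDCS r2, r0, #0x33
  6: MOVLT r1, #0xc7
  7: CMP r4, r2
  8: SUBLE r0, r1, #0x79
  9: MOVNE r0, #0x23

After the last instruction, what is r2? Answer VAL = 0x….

0: ✓ CMP  NZCV=0010
1: ✓ MOVPL  r3←0xd9
2: ✓ SUBVC  r4←0x5c
3: ✓ CMP  NZCV=0010
4: ✓ ADDNE  r2←0x55
5: ✓ ADDCS  r2←0xd6
6: · MOVLT
7: ✓ CMP  NZCV=1001
8: · SUBLE
9: ✓ MOVNE  r0←0x23

VAL = 0xd6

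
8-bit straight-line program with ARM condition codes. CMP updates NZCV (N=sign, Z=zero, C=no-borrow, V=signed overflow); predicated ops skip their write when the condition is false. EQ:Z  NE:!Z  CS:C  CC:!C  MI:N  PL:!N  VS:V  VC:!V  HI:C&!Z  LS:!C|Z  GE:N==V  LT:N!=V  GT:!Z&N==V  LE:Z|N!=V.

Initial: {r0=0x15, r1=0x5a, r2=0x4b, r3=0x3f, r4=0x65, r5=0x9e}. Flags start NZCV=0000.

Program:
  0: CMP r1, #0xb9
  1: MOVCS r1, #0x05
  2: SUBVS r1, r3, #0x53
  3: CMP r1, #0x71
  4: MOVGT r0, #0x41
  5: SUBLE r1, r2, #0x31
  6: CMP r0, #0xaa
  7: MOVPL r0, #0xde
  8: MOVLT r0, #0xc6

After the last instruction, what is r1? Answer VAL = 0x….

VAL = 0x1a

0: ✓ CMP  NZCV=1001
1: · MOVCS
2: ✓ SUBVS  r1←0xec
3: ✓ CMP  NZCV=0011
4: · MOVGT
5: ✓ SUBLE  r1←0x1a
6: ✓ CMP  NZCV=0000
7: ✓ MOVPL  r0←0xde
8: · MOVLT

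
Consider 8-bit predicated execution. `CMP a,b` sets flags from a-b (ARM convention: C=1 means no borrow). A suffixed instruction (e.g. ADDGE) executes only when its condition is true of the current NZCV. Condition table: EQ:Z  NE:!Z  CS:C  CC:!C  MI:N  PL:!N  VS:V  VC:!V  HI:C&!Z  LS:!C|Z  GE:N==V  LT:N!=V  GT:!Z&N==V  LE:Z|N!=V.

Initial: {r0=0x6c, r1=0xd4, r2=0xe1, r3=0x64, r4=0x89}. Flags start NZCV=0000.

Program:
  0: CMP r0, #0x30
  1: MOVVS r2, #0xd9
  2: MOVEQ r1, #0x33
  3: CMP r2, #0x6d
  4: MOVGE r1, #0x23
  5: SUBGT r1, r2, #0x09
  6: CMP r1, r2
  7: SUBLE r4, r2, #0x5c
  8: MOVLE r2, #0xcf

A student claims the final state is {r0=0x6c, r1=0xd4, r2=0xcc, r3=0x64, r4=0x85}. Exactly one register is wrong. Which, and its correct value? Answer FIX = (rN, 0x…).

[0] flags=0010 → (cmp)
[1] flags=0010 VS?F → skip
[2] flags=0010 EQ?F → skip
[3] flags=0011 → (cmp)
[4] flags=0011 GE?F → skip
[5] flags=0011 GT?F → skip
[6] flags=1000 → (cmp)
[7] flags=1000 LE?T → r4=0x85
[8] flags=1000 LE?T → r2=0xcf

FIX = (r2, 0xcf)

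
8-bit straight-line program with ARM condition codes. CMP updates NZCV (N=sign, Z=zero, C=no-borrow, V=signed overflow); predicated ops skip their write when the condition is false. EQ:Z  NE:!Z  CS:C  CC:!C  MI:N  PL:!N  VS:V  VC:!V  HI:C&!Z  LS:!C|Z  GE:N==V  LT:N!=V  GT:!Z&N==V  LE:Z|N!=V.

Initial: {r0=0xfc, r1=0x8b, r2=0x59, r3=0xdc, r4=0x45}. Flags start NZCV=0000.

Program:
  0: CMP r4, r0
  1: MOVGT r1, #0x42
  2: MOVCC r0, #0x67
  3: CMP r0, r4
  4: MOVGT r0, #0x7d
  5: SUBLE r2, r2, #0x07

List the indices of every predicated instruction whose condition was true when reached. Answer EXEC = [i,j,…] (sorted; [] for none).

0: ✓ CMP  NZCV=0000
1: ✓ MOVGT  r1←0x42
2: ✓ MOVCC  r0←0x67
3: ✓ CMP  NZCV=0010
4: ✓ MOVGT  r0←0x7d
5: · SUBLE

EXEC = [1,2,4]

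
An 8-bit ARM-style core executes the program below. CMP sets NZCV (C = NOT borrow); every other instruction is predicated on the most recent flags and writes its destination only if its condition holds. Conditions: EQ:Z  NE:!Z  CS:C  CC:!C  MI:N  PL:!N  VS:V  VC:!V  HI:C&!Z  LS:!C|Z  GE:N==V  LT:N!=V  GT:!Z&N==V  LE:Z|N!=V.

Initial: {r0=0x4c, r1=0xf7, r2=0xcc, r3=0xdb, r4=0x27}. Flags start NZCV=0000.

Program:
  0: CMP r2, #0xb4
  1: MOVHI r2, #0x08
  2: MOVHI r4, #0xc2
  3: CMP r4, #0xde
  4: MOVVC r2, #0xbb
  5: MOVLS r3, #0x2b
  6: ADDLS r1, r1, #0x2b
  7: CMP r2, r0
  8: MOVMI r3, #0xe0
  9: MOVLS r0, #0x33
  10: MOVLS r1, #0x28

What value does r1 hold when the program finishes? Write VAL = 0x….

VAL = 0x22

[0] flags=0010 → (cmp)
[1] flags=0010 HI?T → r2=0x08
[2] flags=0010 HI?T → r4=0xc2
[3] flags=1000 → (cmp)
[4] flags=1000 VC?T → r2=0xbb
[5] flags=1000 LS?T → r3=0x2b
[6] flags=1000 LS?T → r1=0x22
[7] flags=0011 → (cmp)
[8] flags=0011 MI?F → skip
[9] flags=0011 LS?F → skip
[10] flags=0011 LS?F → skip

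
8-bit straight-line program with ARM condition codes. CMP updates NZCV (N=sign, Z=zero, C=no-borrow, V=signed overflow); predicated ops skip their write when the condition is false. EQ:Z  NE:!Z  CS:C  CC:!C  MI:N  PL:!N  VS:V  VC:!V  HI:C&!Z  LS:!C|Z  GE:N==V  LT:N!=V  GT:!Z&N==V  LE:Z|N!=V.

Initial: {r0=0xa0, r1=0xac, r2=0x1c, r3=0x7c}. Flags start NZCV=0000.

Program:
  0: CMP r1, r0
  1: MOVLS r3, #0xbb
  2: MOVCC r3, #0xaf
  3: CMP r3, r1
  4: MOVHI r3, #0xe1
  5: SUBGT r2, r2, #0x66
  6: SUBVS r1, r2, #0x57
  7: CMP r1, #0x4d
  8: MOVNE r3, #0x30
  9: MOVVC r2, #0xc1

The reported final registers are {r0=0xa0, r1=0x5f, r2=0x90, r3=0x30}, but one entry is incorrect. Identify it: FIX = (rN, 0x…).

FIX = (r2, 0xc1)

0: ✓ CMP  NZCV=0010
1: · MOVLS
2: · MOVCC
3: ✓ CMP  NZCV=1001
4: · MOVHI
5: ✓ SUBGT  r2←0xb6
6: ✓ SUBVS  r1←0x5f
7: ✓ CMP  NZCV=0010
8: ✓ MOVNE  r3←0x30
9: ✓ MOVVC  r2←0xc1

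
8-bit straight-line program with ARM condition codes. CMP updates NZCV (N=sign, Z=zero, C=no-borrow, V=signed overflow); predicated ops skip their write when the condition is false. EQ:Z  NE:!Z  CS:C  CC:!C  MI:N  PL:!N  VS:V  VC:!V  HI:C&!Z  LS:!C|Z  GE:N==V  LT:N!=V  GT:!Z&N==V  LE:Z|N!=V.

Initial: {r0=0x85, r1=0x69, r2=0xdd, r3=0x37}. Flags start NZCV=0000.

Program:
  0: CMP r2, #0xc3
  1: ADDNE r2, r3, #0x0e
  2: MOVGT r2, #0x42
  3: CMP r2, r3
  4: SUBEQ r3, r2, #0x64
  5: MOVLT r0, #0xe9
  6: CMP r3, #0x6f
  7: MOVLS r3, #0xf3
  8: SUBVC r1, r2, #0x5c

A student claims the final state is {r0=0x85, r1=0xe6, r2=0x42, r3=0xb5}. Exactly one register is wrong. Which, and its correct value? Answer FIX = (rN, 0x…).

[0] flags=0010 → (cmp)
[1] flags=0010 NE?T → r2=0x45
[2] flags=0010 GT?T → r2=0x42
[3] flags=0010 → (cmp)
[4] flags=0010 EQ?F → skip
[5] flags=0010 LT?F → skip
[6] flags=1000 → (cmp)
[7] flags=1000 LS?T → r3=0xf3
[8] flags=1000 VC?T → r1=0xe6

FIX = (r3, 0xf3)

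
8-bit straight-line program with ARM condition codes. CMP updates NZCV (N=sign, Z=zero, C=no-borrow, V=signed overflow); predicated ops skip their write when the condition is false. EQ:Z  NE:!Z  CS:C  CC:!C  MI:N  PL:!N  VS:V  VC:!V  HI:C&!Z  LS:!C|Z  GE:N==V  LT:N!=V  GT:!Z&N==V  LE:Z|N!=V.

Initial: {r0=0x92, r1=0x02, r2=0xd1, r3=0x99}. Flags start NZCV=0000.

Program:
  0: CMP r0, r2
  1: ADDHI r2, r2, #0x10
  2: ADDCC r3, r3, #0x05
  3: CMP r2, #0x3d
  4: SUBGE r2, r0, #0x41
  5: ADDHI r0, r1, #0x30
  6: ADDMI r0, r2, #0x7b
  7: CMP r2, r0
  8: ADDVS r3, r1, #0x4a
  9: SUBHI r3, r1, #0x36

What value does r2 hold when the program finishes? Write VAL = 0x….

[0] flags=1000 → (cmp)
[1] flags=1000 HI?F → skip
[2] flags=1000 CC?T → r3=0x9e
[3] flags=1010 → (cmp)
[4] flags=1010 GE?F → skip
[5] flags=1010 HI?T → r0=0x32
[6] flags=1010 MI?T → r0=0x4c
[7] flags=1010 → (cmp)
[8] flags=1010 VS?F → skip
[9] flags=1010 HI?T → r3=0xcc

VAL = 0xd1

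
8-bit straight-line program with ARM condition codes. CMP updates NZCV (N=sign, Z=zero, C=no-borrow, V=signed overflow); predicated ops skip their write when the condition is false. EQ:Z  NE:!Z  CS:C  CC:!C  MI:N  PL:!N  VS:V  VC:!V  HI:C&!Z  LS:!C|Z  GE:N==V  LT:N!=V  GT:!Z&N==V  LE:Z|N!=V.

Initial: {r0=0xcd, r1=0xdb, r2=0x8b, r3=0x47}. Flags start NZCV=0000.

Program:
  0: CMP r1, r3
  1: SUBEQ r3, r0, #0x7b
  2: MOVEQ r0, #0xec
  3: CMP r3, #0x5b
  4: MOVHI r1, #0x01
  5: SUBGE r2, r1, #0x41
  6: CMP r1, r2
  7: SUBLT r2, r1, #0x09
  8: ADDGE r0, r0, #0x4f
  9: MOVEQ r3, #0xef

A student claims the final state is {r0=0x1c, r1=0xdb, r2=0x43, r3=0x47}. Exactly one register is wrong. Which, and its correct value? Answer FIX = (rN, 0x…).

FIX = (r2, 0x8b)

0: ✓ CMP  NZCV=1010
1: · SUBEQ
2: · MOVEQ
3: ✓ CMP  NZCV=1000
4: · MOVHI
5: · SUBGE
6: ✓ CMP  NZCV=0010
7: · SUBLT
8: ✓ ADDGE  r0←0x1c
9: · MOVEQ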